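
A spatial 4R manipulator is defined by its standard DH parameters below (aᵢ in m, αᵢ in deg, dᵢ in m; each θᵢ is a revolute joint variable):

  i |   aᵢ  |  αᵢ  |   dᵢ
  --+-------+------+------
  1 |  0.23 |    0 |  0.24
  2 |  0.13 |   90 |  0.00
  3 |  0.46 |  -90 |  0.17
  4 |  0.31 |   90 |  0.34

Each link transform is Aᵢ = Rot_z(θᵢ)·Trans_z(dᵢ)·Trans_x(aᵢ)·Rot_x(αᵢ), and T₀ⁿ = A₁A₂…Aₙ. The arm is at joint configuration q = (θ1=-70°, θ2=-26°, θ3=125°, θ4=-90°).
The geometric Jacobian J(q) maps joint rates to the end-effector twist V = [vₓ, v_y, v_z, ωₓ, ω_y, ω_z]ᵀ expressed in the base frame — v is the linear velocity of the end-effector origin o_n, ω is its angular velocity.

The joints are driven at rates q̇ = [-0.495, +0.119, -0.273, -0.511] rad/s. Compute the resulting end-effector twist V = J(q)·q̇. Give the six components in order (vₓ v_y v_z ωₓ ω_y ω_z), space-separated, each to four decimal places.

o_n = [-0.3556, 0.2441, 0.4218]
J₁: ẑ×o_n = [-0.2441, -0.3556, 0.0000], ω = ẑ
J2: z=[0.0000, 0.0000, 1.0000] o=[0.0787, -0.2161, 0.2400] → [-0.4603, -0.4343, 0.0000, 0.0000, 0.0000, 1.0000]
J3: z=[-0.9945, 0.1045, 0.0000] o=[0.0651, -0.3454, 0.2400] → [0.0190, 0.1808, -0.5424, -0.9945, 0.1045, 0.0000]
J4: z=[0.0856, 0.8147, -0.5736] o=[-0.0764, -0.0652, 0.6168] → [0.0186, 0.1768, 0.2539, 0.0856, 0.8147, -0.5736]
V = J·q̇ = [0.0514, -0.0154, 0.0183, 0.2278, -0.4448, -0.0829]

0.0514 -0.0154 0.0183 0.2278 -0.4448 -0.0829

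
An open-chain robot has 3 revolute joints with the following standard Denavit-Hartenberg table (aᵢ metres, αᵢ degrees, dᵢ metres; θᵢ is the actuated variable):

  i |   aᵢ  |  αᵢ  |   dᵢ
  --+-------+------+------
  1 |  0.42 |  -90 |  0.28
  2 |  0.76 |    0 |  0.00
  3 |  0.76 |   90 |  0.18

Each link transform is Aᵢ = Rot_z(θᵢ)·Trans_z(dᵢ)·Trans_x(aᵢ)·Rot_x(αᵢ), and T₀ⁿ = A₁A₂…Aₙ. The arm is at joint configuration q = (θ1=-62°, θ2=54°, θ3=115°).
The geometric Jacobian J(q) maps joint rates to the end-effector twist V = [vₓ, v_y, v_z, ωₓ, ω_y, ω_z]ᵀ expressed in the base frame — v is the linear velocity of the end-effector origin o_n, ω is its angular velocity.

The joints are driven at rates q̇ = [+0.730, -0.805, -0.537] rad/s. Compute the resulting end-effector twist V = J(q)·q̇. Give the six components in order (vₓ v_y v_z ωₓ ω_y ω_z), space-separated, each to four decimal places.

0.3398 -0.4515 -0.6416 -1.1849 -0.6300 0.7300

o_n = [0.2156, -0.0220, -0.4799]
J₁: ẑ×o_n = [0.0220, 0.2156, -0.0000], ω = ẑ
J2: z=[0.8829, 0.4695, 0.0000] o=[0.1972, -0.3708, 0.2800] → [-0.3567, 0.6709, 0.2993, 0.8829, 0.4695, 0.0000]
J3: z=[0.8829, 0.4695, 0.0000] o=[0.4069, -0.7653, -0.3349] → [-0.0681, 0.1280, 0.7460, 0.8829, 0.4695, 0.0000]
V = J·q̇ = [0.3398, -0.4515, -0.6416, -1.1849, -0.6300, 0.7300]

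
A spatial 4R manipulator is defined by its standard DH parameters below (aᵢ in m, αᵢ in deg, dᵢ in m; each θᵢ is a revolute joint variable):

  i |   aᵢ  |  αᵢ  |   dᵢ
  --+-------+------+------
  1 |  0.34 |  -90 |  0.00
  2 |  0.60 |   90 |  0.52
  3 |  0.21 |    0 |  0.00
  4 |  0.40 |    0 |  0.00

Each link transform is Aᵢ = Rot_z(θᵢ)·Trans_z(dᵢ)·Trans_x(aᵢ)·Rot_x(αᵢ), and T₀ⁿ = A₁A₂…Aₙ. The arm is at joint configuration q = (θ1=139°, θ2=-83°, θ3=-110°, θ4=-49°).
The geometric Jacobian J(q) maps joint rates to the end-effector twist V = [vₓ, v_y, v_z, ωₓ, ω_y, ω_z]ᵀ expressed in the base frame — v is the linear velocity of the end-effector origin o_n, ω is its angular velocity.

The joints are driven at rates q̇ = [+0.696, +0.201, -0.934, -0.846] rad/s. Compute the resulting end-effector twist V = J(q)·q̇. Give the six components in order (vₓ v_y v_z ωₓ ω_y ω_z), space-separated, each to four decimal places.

-0.5326 -0.8376 -0.4400 -1.4652 1.0074 0.4791

o_n = [-0.3885, 0.1001, 0.1536]
J₁: ẑ×o_n = [-0.1001, -0.3885, 0.0000], ω = ẑ
J2: z=[-0.6561, -0.7547, 0.0000] o=[-0.2566, 0.2231, 0.0000] → [-0.1159, 0.1008, -0.0189, -0.6561, -0.7547, 0.0000]
J3: z=[0.7491, -0.6512, 0.1219] o=[-0.6529, -0.1214, 0.5955] → [0.2608, 0.3633, 0.3381, 0.7491, -0.6512, 0.1219]
J4: z=[0.7491, -0.6512, 0.1219] o=[-0.5169, 0.0218, 0.5242] → [0.2318, 0.2933, 0.1423, 0.7491, -0.6512, 0.1219]
V = J·q̇ = [-0.5326, -0.8376, -0.4400, -1.4652, 1.0074, 0.4791]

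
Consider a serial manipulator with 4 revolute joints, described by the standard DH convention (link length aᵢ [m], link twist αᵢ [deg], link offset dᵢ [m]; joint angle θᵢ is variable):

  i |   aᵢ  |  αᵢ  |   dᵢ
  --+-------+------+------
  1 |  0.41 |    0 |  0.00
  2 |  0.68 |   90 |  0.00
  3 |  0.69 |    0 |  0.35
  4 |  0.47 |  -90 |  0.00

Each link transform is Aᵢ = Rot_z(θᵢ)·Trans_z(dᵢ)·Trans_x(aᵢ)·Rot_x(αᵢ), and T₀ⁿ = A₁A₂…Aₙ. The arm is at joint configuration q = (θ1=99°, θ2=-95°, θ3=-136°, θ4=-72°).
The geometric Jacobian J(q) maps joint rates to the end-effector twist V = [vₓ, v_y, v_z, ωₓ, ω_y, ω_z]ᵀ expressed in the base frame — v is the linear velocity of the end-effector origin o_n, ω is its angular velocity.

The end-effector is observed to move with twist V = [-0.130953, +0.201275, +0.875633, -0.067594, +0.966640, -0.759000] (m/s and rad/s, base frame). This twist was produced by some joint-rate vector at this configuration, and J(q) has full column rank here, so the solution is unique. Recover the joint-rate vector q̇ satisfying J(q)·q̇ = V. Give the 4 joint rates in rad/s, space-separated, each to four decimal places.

-0.9610 0.2020 -0.9540 -0.0150

o_n = [-0.2705, 0.0397, -0.2587]
J₁: ẑ×o_n = [-0.0397, -0.2705, 0.0000], ω = ẑ
J2: z=[0.0000, 0.0000, 1.0000] o=[-0.0641, 0.4050, 0.0000] → [0.3653, -0.2064, 0.0000, 0.0000, 0.0000, 1.0000]
J3: z=[0.0698, -0.9976, 0.0000] o=[0.6142, 0.4524, 0.0000] → [0.2580, 0.0180, -0.9113, 0.0698, -0.9976, 0.0000]
J4: z=[0.0698, -0.9976, 0.0000] o=[0.1435, 0.0686, -0.4793] → [-0.2201, -0.0154, -0.4150, 0.0698, -0.9976, 0.0000]
q̇ = J⁺·V = [-0.9610, 0.2020, -0.9540, -0.0150]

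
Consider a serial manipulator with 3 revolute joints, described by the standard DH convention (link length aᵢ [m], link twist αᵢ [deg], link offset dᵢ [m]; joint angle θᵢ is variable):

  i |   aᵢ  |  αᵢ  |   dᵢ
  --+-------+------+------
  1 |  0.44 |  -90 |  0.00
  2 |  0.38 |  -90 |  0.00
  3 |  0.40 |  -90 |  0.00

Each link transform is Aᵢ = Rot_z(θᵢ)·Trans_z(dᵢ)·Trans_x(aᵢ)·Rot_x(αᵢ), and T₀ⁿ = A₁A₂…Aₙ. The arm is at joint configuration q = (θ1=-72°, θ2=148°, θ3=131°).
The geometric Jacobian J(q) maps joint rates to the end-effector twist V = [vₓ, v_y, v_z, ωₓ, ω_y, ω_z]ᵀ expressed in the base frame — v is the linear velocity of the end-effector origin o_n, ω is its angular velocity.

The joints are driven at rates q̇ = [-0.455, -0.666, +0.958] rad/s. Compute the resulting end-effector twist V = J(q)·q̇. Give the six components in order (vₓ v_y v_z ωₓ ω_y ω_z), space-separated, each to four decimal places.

0.1380 -0.1122 0.0868 -0.7903 0.2770 0.3574

o_n = [-0.1820, -0.4169, -0.0623]
J₁: ẑ×o_n = [0.4169, -0.1820, 0.0000], ω = ẑ
J2: z=[0.9511, 0.3090, 0.0000] o=[0.1360, -0.4185, 0.0000] → [-0.0193, 0.0593, 0.0997, 0.9511, 0.3090, 0.0000]
J3: z=[-0.1638, 0.5040, 0.8480] o=[0.0364, -0.1120, -0.2014] → [0.3287, -0.1624, 0.1600, -0.1638, 0.5040, 0.8480]
V = J·q̇ = [0.1380, -0.1122, 0.0868, -0.7903, 0.2770, 0.3574]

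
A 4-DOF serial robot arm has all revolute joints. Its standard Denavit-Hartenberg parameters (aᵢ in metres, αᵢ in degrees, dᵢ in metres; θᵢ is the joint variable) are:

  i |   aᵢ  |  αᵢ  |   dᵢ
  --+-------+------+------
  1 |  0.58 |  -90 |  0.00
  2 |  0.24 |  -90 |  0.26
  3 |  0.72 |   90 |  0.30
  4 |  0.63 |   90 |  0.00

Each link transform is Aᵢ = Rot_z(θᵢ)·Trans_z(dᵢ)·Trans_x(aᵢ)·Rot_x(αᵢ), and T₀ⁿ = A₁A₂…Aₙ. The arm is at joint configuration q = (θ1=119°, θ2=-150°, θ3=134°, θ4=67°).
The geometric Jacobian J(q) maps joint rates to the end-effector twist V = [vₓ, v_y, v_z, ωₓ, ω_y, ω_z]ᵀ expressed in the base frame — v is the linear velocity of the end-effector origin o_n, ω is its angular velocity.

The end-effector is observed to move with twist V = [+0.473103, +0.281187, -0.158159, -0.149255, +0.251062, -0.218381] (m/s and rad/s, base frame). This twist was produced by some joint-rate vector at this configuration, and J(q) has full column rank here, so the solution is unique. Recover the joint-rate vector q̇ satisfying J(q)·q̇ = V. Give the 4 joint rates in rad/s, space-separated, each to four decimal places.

o_n = [-0.2951, 1.4295, 0.5465]
J₁: ẑ×o_n = [-1.4295, -0.2951, 0.0000], ω = ẑ
J2: z=[-0.8746, -0.4848, 0.0000] o=[-0.2812, 0.5073, 0.0000] → [-0.2649, 0.4779, -0.8133, -0.8746, -0.4848, 0.0000]
J3: z=[-0.2424, 0.4373, 0.8660] o=[-0.4078, 0.1994, 0.1200] → [-0.8788, 0.2010, -0.3475, -0.2424, 0.4373, 0.8660]
J4: z=[0.9096, -0.2081, 0.3597] o=[-0.2376, 0.9606, 0.1297] → [-0.2554, -0.3997, 0.4146, 0.9096, -0.2081, 0.3597]
q̇ = J⁺·V = [-0.5960, -0.0530, 0.4730, -0.0890]

-0.5960 -0.0530 0.4730 -0.0890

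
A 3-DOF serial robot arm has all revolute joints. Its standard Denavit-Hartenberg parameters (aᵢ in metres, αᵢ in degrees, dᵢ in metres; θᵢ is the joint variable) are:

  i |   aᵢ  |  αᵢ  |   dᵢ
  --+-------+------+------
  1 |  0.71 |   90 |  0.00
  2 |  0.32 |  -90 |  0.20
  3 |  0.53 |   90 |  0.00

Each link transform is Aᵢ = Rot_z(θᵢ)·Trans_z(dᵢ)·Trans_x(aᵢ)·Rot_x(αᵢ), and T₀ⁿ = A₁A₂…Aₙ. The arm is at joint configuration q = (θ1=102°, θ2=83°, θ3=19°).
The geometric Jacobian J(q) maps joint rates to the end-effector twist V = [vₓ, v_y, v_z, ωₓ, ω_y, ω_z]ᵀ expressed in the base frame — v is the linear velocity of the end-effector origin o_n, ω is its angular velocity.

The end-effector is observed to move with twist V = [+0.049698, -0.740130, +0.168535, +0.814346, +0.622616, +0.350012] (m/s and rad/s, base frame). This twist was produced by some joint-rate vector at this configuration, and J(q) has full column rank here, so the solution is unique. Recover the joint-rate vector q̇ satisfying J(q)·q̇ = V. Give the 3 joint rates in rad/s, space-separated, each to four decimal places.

0.4040 0.9260 -0.4430

o_n = [-0.1416, 0.7981, 0.8150]
J₁: ẑ×o_n = [-0.7981, -0.1416, 0.0000], ω = ẑ
J2: z=[0.9781, 0.2079, 0.0000] o=[-0.1476, 0.6945, 0.0000] → [0.1694, -0.7972, 0.1001, 0.9781, 0.2079, 0.0000]
J3: z=[0.2064, -0.9709, 0.1219] o=[0.0399, 0.7742, 0.3176] → [-0.4858, -0.1248, -0.1713, 0.2064, -0.9709, 0.1219]
q̇ = J⁺·V = [0.4040, 0.9260, -0.4430]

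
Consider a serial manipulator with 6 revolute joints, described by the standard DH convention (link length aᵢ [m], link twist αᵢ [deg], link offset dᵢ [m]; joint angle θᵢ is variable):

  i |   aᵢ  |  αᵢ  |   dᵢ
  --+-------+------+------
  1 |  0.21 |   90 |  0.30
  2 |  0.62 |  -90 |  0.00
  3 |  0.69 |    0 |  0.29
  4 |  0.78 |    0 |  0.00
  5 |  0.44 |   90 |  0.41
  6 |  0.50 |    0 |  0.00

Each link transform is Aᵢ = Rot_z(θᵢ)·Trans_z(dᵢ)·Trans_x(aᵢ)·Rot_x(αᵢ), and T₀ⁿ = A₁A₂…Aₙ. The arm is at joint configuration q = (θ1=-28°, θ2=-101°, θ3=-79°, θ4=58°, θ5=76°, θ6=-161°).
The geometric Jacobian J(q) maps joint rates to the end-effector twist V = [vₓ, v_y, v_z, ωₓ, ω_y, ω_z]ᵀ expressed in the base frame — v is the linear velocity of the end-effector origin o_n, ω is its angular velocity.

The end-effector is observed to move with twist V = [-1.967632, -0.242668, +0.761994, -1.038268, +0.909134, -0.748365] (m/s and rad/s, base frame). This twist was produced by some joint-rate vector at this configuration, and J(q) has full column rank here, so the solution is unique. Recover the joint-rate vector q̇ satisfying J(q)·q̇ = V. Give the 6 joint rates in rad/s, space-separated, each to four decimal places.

o_n = [-0.0569, -1.0838, -1.2367]
J₁: ẑ×o_n = [1.0838, -0.0569, 0.0000], ω = ẑ
J2: z=[-0.4695, -0.8829, 0.0000] o=[0.1854, -0.0986, 0.3000] → [1.3568, -0.7214, 0.2486, -0.4695, -0.8829, 0.0000]
J3: z=[0.8667, -0.4608, -0.1908] o=[0.0810, -0.0430, -0.3086] → [0.2291, 0.8307, -0.9656, 0.8667, -0.4608, -0.1908]
J4: z=[0.8667, -0.4608, -0.1908] o=[-0.0078, -0.7629, -0.4932] → [0.2814, 0.6538, -0.3007, 0.8667, -0.4608, -0.1908]
J5: z=[0.8667, -0.4608, -0.1908] o=[-0.2618, -0.9445, -1.2080] → [-0.0133, -0.0142, -0.0263, 0.8667, -0.4608, -0.1908]
J6: z=[-0.4073, -0.4331, -0.8041] o=[0.2203, -0.7926, -1.5340] → [-0.3629, 0.3440, -0.0014, -0.4073, -0.4331, -0.8041]
q̇ = J⁺·V = [-0.5080, -0.6600, -0.8340, -0.4010, -0.0380, 0.6010]

-0.5080 -0.6600 -0.8340 -0.4010 -0.0380 0.6010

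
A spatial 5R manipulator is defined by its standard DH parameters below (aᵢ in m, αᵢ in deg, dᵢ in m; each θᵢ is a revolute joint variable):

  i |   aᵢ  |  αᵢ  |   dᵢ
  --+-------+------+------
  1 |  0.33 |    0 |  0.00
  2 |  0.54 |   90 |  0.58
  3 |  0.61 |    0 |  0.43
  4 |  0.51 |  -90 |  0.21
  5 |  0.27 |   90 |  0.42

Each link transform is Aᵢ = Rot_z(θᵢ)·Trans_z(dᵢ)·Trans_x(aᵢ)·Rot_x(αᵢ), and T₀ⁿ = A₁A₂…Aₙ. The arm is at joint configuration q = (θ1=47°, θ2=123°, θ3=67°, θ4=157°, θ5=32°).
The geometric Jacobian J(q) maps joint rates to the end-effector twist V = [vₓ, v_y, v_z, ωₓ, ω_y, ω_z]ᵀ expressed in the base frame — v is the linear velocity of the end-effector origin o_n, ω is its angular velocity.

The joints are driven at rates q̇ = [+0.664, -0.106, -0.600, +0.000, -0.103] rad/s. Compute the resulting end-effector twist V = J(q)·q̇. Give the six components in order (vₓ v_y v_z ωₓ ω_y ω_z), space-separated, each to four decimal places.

-0.3209 -0.1034 -0.0094 -0.0337 -0.6033 0.6321

o_n = [-0.2190, 0.8242, 0.3261]
J₁: ẑ×o_n = [-0.8242, -0.2190, 0.0000], ω = ẑ
J2: z=[0.0000, 0.0000, 1.0000] o=[0.2251, 0.2413, 0.0000] → [-0.5829, -0.4441, 0.0000, 0.0000, 0.0000, 1.0000]
J3: z=[0.1736, 0.9848, 0.0000] o=[-0.3067, 0.3351, 0.5800] → [-0.2501, 0.0441, -0.0015, 0.1736, 0.9848, 0.0000]
J4: z=[0.1736, 0.9848, 0.0000] o=[-0.4668, 0.8000, 1.1415] → [-0.8031, 0.1416, -0.2398, 0.1736, 0.9848, 0.0000]
J5: z=[-0.6841, 0.1206, -0.7193] o=[-0.0690, 0.9431, 0.7872] → [-0.1411, -0.2076, 0.0994, -0.6841, 0.1206, -0.7193]
V = J·q̇ = [-0.3209, -0.1034, -0.0094, -0.0337, -0.6033, 0.6321]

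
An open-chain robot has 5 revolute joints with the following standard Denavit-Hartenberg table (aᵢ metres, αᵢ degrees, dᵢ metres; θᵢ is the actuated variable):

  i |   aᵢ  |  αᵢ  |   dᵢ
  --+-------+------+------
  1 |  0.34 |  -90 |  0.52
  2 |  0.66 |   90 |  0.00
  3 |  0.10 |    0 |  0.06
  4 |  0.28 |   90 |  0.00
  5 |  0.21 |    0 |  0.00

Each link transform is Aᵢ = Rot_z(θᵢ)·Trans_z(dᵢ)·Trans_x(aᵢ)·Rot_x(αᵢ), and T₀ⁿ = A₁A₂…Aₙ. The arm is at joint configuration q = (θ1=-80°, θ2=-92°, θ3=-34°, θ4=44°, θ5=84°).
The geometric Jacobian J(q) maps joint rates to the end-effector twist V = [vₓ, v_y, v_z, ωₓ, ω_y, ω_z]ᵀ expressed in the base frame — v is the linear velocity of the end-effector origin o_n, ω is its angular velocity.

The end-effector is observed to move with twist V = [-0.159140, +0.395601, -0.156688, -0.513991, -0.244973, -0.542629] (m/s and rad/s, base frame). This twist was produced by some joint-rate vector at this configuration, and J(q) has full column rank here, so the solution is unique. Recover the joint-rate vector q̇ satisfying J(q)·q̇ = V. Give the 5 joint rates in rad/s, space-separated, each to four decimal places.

o_n = [0.0026, -0.0351, 1.5503]
J₁: ẑ×o_n = [0.0351, 0.0026, -0.0000], ω = ẑ
J2: z=[0.9848, 0.1736, 0.0000] o=[0.0590, -0.3348, 0.5200] → [0.1789, -1.0146, 0.3050, 0.9848, 0.1736, 0.0000]
J3: z=[-0.1735, 0.9842, -0.0349] o=[0.0550, -0.3122, 1.1796] → [0.3745, 0.0662, 0.0035, -0.1735, 0.9842, -0.0349]
J4: z=[-0.1735, 0.9842, -0.0349] o=[-0.0109, -0.2600, 1.2604] → [0.2932, 0.0498, -0.0524, -0.1735, 0.9842, -0.0349]
J5: z=[-0.9709, -0.1650, 0.1735] o=[0.0353, -0.2420, 1.5359] → [-0.0383, 0.0082, -0.2063, -0.9709, -0.1650, 0.1735]
q̇ = J⁺·V = [-0.5740, -0.4010, -0.2050, 0.0520, 0.1500]

-0.5740 -0.4010 -0.2050 0.0520 0.1500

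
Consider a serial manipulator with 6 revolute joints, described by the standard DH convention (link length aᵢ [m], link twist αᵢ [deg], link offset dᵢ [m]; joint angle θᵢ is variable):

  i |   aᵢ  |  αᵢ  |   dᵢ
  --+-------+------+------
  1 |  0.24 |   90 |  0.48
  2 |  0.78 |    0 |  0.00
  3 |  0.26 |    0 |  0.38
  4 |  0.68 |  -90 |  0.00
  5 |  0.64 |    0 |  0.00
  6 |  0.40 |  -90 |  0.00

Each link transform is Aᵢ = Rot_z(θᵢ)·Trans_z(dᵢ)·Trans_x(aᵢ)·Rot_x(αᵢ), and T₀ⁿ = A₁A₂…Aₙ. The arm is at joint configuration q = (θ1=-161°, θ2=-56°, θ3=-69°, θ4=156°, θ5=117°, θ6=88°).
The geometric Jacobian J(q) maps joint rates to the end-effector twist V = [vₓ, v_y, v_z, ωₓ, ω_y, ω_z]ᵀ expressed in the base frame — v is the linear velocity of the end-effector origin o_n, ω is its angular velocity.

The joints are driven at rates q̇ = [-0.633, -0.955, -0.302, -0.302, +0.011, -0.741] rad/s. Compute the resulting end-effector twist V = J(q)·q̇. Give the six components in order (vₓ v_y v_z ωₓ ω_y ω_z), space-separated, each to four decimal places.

0.8808 0.3950 -0.3319 0.1521 -1.5965 -1.2587

o_n = [-0.5132, -0.1991, -0.3658]
J₁: ẑ×o_n = [0.1991, -0.5132, 0.0000], ω = ẑ
J2: z=[-0.3256, 0.9455, 0.0000] o=[-0.2269, -0.0781, 0.4800] → [-0.7997, -0.2754, 0.3101, -0.3256, 0.9455, 0.0000]
J3: z=[-0.3256, 0.9455, 0.0000] o=[-0.6393, -0.2201, -0.1666] → [-0.1883, -0.0648, -0.1261, -0.3256, 0.9455, 0.0000]
J4: z=[-0.3256, 0.9455, 0.0000] o=[-0.6220, 0.1877, -0.3796] → [0.0131, 0.0045, 0.0231, -0.3256, 0.9455, 0.0000]
J5: z=[0.4870, 0.1677, 0.8572] o=[-1.1732, -0.0021, -0.0294] → [0.1125, 0.7295, -0.2066, 0.4870, 0.1677, 0.8572]
J6: z=[0.4870, 0.1677, 0.8572] o=[-0.7520, -0.4601, -0.1790] → [-0.2550, 0.2956, 0.0871, 0.4870, 0.1677, 0.8572]
V = J·q̇ = [0.8808, 0.3950, -0.3319, 0.1521, -1.5965, -1.2587]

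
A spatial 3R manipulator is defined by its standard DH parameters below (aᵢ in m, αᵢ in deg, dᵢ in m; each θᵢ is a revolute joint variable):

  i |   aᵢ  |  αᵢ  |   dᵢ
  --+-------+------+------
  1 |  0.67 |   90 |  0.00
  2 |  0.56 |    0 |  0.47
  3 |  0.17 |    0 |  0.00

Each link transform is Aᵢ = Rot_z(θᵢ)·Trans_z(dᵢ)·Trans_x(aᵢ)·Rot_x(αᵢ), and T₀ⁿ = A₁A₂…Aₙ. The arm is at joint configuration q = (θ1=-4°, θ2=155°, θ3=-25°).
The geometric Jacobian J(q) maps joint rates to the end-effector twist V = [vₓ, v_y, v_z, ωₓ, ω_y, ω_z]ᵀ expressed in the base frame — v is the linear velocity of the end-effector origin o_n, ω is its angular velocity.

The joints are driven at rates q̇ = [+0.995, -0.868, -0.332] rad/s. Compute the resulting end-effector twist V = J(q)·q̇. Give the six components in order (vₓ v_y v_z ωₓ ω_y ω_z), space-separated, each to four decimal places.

0.8310 -0.0051 0.5717 0.0837 1.1971 0.9950

o_n = [0.0203, -0.4726, 0.3669]
J₁: ẑ×o_n = [0.4726, 0.0203, -0.0000], ω = ẑ
J2: z=[-0.0698, -0.9976, 0.0000] o=[0.6684, -0.0467, 0.0000] → [-0.3660, 0.0256, -0.6168, -0.0698, -0.9976, 0.0000]
J3: z=[-0.0698, -0.9976, 0.0000] o=[0.1293, -0.4802, 0.2367] → [-0.1299, 0.0091, -0.1093, -0.0698, -0.9976, 0.0000]
V = J·q̇ = [0.8310, -0.0051, 0.5717, 0.0837, 1.1971, 0.9950]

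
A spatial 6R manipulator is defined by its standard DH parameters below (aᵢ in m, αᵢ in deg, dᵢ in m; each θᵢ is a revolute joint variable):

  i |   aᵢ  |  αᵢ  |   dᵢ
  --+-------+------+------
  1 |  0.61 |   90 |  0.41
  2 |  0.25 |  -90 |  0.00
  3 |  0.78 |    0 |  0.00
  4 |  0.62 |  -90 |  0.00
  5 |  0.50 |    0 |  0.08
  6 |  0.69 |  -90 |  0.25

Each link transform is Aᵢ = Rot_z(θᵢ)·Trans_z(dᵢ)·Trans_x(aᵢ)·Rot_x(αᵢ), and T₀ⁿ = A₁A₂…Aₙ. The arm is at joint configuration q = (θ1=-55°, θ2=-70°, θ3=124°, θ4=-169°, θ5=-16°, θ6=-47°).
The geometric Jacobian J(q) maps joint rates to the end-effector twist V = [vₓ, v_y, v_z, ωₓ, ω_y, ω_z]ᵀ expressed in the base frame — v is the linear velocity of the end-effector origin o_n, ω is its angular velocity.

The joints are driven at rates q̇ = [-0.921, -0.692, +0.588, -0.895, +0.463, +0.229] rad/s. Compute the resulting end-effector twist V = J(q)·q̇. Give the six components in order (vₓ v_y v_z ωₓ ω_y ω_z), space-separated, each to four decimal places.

o_n = [0.8628, -1.4410, -0.3164]
J₁: ẑ×o_n = [1.4410, 0.8628, -0.0000], ω = ẑ
J2: z=[-0.8192, -0.5736, 0.0000] o=[0.3499, -0.4997, 0.4100] → [0.4166, -0.5950, 1.0653, -0.8192, -0.5736, 0.0000]
J3: z=[0.5390, -0.7698, 0.3420] o=[0.3989, -0.5697, 0.1751] → [0.6763, 0.4236, -0.1125, 0.5390, -0.7698, 0.3420]
J4: z=[0.5390, -0.7698, 0.3420] o=[0.8431, -0.0766, 0.5849] → [1.1605, 0.4926, -0.7202, 0.5390, -0.7698, 0.3420]
J5: z=[0.7179, 0.2075, -0.6645] o=[0.5699, -0.4509, 0.1730] → [-0.7594, 0.1568, -0.7716, 0.7179, 0.2075, -0.6645]
J6: z=[0.7179, 0.2075, -0.6645] o=[0.4899, -0.8305, -0.1524] → [-0.4397, -0.1300, -0.5156, 0.7179, 0.2075, -0.6645]
V = J·q̇ = [-2.7087, -0.5319, -0.6341, 0.8982, 0.7768, -1.4858]

-2.7087 -0.5319 -0.6341 0.8982 0.7768 -1.4858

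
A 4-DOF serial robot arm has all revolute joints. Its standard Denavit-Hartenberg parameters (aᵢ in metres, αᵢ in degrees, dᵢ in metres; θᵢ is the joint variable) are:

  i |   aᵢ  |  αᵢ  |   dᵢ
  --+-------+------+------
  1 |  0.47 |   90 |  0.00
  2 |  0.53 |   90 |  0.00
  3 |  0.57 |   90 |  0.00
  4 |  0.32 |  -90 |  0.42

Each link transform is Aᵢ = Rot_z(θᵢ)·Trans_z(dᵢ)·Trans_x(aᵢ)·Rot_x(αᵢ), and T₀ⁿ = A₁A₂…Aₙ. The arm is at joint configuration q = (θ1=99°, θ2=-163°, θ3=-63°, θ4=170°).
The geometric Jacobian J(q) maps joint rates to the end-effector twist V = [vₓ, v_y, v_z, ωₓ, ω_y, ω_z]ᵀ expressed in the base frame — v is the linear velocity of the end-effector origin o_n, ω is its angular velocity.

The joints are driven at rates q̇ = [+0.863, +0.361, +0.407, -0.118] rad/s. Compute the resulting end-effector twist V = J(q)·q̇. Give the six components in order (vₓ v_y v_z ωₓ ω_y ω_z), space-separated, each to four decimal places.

o_n = [-0.4430, 0.1264, -0.0262]
J₁: ẑ×o_n = [-0.1264, -0.4430, 0.0000], ω = ẑ
J2: z=[0.9877, 0.1564, 0.0000] o=[-0.0735, 0.4642, 0.0000] → [-0.0041, 0.0259, -0.2759, 0.9877, 0.1564, 0.0000]
J3: z=[0.0457, -0.2888, 0.9563] o=[0.0058, -0.0364, -0.1550] → [-0.1928, -0.4350, -0.1221, 0.0457, -0.2888, 0.9563]
J4: z=[-0.5817, 0.7706, 0.2605] o=[-0.4571, -0.3603, -0.2306] → [0.0307, 0.1226, -0.2940, -0.5817, 0.7706, 0.2605]
V = J·q̇ = [-0.1927, -0.5645, -0.1146, 0.4438, -0.1520, 1.2215]

-0.1927 -0.5645 -0.1146 0.4438 -0.1520 1.2215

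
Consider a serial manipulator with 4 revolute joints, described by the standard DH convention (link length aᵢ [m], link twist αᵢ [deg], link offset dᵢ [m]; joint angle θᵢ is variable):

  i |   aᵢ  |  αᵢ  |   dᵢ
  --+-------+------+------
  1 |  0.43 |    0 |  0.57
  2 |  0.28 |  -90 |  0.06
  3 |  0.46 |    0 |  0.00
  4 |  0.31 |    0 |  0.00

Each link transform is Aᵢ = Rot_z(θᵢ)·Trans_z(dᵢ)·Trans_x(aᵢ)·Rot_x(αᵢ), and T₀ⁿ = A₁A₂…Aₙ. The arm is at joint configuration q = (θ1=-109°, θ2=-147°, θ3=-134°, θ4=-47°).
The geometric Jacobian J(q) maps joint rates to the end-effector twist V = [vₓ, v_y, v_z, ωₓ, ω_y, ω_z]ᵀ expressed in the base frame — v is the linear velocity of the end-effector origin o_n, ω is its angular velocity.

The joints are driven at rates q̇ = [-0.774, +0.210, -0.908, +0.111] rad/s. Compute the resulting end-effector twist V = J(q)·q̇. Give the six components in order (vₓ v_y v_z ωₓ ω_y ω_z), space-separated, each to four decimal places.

o_n = [-0.0554, -0.7457, 0.9555]
J₁: ẑ×o_n = [0.7457, -0.0554, 0.0000], ω = ẑ
J2: z=[0.0000, 0.0000, 1.0000] o=[-0.1400, -0.4066, 0.5700] → [0.3391, 0.0846, -0.0000, 0.0000, 0.0000, 1.0000]
J3: z=[-0.9703, -0.2419, 0.0000] o=[-0.2077, -0.1349, 0.6300] → [-0.0787, 0.3158, 0.6295, -0.9703, -0.2419, 0.0000]
J4: z=[-0.9703, -0.2419, 0.0000] o=[-0.1304, -0.4449, 0.9609] → [0.0013, -0.0052, 0.3100, -0.9703, -0.2419, 0.0000]
V = J·q̇ = [-0.4343, -0.2267, -0.5372, 0.7733, 0.1928, -0.5640]

-0.4343 -0.2267 -0.5372 0.7733 0.1928 -0.5640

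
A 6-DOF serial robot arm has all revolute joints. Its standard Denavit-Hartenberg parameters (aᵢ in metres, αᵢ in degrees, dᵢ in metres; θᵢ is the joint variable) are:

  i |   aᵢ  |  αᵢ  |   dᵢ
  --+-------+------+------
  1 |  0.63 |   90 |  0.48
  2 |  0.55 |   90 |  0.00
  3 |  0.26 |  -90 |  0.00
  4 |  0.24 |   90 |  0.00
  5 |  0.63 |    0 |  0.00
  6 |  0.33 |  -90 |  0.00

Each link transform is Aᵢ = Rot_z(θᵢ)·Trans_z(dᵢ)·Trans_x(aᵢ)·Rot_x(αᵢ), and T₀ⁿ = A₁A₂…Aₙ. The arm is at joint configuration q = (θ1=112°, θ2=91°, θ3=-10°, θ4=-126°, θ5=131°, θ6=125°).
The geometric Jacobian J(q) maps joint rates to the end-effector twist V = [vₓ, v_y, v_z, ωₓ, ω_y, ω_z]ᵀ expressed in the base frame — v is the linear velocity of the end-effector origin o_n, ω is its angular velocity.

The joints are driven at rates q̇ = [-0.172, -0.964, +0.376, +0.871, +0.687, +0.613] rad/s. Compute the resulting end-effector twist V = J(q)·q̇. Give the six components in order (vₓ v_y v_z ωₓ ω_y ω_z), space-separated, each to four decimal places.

-0.4299 0.7703 -0.1127 0.2104 -0.3169 -1.0631

o_n = [-0.0769, 0.4091, 1.4558]
J₁: ẑ×o_n = [-0.4091, -0.0769, 0.0000], ω = ẑ
J2: z=[0.9272, 0.3746, 0.0000] o=[-0.2360, 0.5841, 0.4800] → [0.3656, -0.9048, -0.2219, 0.9272, 0.3746, 0.0000]
J3: z=[-0.3745, 0.9270, 0.0175] o=[-0.2324, 0.5752, 1.0299] → [0.3977, 0.1622, -0.0819, -0.3745, 0.9270, 0.0175]
J4: z=[0.9142, 0.3661, 0.1736] o=[-0.2726, 0.5542, 1.2859] → [0.0874, -0.1214, -0.2043, 0.9142, 0.3661, 0.1736]
J5: z=[0.3452, -0.4794, -0.8069] o=[-0.3235, 0.7456, 1.1504] → [-0.4179, -0.3044, 0.0021, 0.3452, -0.4794, -0.8069]
J6: z=[0.3452, -0.4794, -0.8069] o=[0.1989, 0.5900, 1.4663] → [-0.1409, 0.2262, -0.1947, 0.3452, -0.4794, -0.8069]
V = J·q̇ = [-0.4299, 0.7703, -0.1127, 0.2104, -0.3169, -1.0631]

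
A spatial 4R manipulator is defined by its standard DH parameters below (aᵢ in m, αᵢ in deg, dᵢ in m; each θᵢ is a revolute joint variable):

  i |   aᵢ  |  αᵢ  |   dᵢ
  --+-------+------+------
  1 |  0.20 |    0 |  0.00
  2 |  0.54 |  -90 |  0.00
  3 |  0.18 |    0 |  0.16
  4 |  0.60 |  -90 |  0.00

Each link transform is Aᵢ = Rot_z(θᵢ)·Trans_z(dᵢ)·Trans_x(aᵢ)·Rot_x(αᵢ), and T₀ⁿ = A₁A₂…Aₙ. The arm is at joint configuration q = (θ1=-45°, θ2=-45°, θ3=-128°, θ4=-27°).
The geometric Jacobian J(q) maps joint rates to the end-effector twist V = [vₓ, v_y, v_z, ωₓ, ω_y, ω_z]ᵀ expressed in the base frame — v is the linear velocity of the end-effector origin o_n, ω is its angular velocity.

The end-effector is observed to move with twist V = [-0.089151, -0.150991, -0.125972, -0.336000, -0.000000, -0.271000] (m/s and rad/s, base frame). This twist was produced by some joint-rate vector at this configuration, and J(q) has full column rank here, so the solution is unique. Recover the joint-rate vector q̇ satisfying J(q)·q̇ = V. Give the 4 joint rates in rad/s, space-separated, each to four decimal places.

o_n = [0.3014, -0.0268, 0.3954]
J₁: ẑ×o_n = [0.0268, 0.3014, -0.0000], ω = ẑ
J2: z=[0.0000, 0.0000, 1.0000] o=[0.1414, -0.1414, 0.0000] → [-0.1146, 0.1600, 0.0000, 0.0000, 0.0000, 1.0000]
J3: z=[1.0000, 0.0000, 0.0000] o=[0.1414, -0.6814, 0.0000] → [0.0000, -0.3954, 0.6546, 1.0000, 0.0000, 0.0000]
J4: z=[1.0000, 0.0000, 0.0000] o=[0.3014, -0.5706, 0.1418] → [0.0000, -0.2536, 0.5438, 1.0000, 0.0000, 0.0000]
q̇ = J⁺·V = [-0.8500, 0.5790, 0.5120, -0.8480]

-0.8500 0.5790 0.5120 -0.8480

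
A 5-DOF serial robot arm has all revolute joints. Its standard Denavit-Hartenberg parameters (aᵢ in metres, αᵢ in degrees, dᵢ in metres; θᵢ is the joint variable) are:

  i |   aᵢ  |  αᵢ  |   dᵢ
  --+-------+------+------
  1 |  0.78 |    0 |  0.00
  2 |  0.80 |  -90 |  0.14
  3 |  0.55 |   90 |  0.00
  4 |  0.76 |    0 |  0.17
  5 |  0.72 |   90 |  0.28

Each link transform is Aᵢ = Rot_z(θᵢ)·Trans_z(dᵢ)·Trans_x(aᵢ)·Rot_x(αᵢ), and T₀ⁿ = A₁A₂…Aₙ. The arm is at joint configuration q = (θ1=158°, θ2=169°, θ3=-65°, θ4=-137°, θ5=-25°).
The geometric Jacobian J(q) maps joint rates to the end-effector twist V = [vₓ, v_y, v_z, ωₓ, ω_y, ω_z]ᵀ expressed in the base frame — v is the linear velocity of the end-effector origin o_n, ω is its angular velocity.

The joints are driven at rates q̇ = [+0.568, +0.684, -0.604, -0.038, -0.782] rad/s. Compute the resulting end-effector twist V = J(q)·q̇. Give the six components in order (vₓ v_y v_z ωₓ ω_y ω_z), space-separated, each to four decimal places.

o_n = [-1.0426, -0.3837, -0.2957]
J₁: ẑ×o_n = [0.3837, -1.0426, 0.0000], ω = ẑ
J2: z=[0.0000, 0.0000, 1.0000] o=[-0.7232, 0.2922, 0.0000] → [0.6759, -0.3194, 0.0000, 0.0000, 0.0000, 1.0000]
J3: z=[0.5446, 0.8387, 0.0000] o=[-0.0523, -0.1435, 0.1400] → [-0.3654, 0.2373, 0.6997, 0.5446, 0.8387, 0.0000]
J4: z=[-0.7601, 0.4936, 0.4226] o=[0.1427, -0.2701, 0.6385] → [-0.4131, -1.2110, 0.6714, -0.7601, 0.4936, 0.4226]
J5: z=[-0.7601, 0.4936, 0.4226] o=[-0.4658, -0.4930, 0.2066] → [-0.2941, -0.6255, 0.2016, -0.7601, 0.4936, 0.4226]
V = J·q̇ = [1.1467, -0.4188, -0.6058, 0.2943, -0.9113, 0.9055]

1.1467 -0.4188 -0.6058 0.2943 -0.9113 0.9055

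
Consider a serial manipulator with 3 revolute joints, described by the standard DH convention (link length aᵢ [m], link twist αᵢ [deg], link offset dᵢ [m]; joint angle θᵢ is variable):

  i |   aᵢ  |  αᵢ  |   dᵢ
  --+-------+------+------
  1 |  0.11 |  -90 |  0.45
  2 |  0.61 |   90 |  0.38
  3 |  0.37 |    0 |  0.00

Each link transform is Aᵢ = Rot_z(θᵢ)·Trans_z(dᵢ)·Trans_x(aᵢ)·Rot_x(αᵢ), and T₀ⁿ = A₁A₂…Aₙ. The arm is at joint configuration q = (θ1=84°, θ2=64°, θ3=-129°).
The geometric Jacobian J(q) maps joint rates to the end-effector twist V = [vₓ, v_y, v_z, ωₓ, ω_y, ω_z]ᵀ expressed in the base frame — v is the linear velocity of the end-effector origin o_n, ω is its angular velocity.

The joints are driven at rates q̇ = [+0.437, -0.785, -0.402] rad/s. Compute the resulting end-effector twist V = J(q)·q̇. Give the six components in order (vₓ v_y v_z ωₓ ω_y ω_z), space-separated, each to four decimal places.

-0.1945 0.1964 0.2337 0.7429 -0.4414 0.2608

o_n = [-0.0632, 0.2835, 0.1110]
J₁: ẑ×o_n = [-0.2835, -0.0632, 0.0000], ω = ẑ
J2: z=[-0.9945, 0.1045, 0.0000] o=[0.0115, 0.1094, 0.4500] → [-0.0354, -0.3371, -0.1653, -0.9945, 0.1045, 0.0000]
J3: z=[0.0939, 0.8939, 0.4384] o=[-0.3385, 0.4151, -0.0983] → [0.2447, 0.1010, -0.2584, 0.0939, 0.8939, 0.4384]
V = J·q̇ = [-0.1945, 0.1964, 0.2337, 0.7429, -0.4414, 0.2608]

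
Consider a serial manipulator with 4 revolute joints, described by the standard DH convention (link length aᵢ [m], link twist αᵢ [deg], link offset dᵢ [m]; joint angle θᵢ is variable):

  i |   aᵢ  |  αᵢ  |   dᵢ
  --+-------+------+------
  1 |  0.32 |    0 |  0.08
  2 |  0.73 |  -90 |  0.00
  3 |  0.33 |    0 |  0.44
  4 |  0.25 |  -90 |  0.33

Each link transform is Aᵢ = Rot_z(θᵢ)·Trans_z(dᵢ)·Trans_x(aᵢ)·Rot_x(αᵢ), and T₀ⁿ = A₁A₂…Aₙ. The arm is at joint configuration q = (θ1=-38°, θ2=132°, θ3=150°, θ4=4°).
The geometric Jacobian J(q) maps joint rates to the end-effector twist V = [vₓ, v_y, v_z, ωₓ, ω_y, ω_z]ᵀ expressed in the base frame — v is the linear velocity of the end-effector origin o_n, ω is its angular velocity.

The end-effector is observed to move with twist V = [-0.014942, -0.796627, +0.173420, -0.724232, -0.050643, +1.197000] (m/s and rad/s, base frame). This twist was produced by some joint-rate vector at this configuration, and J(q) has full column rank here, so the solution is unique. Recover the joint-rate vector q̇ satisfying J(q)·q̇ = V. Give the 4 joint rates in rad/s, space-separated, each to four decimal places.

o_n = [-0.5313, -0.0317, -0.1946]
J₁: ẑ×o_n = [0.0317, -0.5313, 0.0000], ω = ẑ
J2: z=[0.0000, 0.0000, 1.0000] o=[0.2522, -0.1970, 0.0800] → [-0.1653, -0.7834, 0.0000, 0.0000, 0.0000, 1.0000]
J3: z=[-0.9976, -0.0698, 0.0000] o=[0.2012, 0.5312, 0.0800] → [0.0192, -0.2739, 0.5105, -0.9976, -0.0698, 0.0000]
J4: z=[-0.9976, -0.0698, 0.0000] o=[-0.2178, 0.2154, -0.0850] → [0.0076, -0.1093, 0.2247, -0.9976, -0.0698, 0.0000]
q̇ = J⁺·V = [0.8980, 0.2990, 0.0360, 0.6900]

0.8980 0.2990 0.0360 0.6900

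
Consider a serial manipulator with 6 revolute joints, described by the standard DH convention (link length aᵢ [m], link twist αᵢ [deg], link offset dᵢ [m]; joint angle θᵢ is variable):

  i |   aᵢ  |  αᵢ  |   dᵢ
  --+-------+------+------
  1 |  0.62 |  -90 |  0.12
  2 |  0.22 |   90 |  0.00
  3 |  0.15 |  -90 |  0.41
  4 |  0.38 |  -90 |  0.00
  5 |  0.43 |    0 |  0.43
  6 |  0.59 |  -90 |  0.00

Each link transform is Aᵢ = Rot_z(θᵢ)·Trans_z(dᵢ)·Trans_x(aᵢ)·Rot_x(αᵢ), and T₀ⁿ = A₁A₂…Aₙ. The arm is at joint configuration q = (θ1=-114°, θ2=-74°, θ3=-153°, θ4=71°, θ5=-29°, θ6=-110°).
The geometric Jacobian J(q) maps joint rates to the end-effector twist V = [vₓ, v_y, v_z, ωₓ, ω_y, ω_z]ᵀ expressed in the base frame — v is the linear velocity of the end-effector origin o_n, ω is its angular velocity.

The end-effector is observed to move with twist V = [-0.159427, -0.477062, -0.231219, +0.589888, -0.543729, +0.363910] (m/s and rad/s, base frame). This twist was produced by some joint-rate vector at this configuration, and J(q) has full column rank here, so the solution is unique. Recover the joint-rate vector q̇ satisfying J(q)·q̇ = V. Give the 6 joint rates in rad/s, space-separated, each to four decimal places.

o_n = [-0.7523, -0.5586, 0.7179]
J₁: ẑ×o_n = [0.5586, -0.7523, 0.0000], ω = ẑ
J2: z=[0.9135, -0.4067, 0.0000] o=[-0.2522, -0.5664, 0.1200] → [-0.2432, -0.5462, -0.1963, 0.9135, -0.4067, 0.0000]
J3: z=[0.3910, 0.8782, 0.2756] o=[-0.2768, -0.6218, 0.3315] → [0.3219, -0.2821, 0.4423, 0.3910, 0.8782, 0.2756]
J4: z=[-0.8649, 0.2481, 0.4364] o=[-0.1638, -0.2004, 0.3160] → [0.2560, 0.0907, 0.4558, -0.8649, 0.2481, 0.4364]
J5: z=[0.1704, -0.6726, 0.7201] o=[-0.3432, -0.4653, 0.1110] → [-0.3410, -0.3980, -0.2911, 0.1704, -0.6726, 0.7201]
J6: z=[0.1704, -0.6726, 0.7201] o=[-0.6278, -0.9650, 0.3087] → [-0.5679, -0.1594, -0.0145, 0.1704, -0.6726, 0.7201]
q̇ = J⁺·V = [0.4620, 0.4140, -0.2270, -0.3190, -0.3540, 0.4980]

0.4620 0.4140 -0.2270 -0.3190 -0.3540 0.4980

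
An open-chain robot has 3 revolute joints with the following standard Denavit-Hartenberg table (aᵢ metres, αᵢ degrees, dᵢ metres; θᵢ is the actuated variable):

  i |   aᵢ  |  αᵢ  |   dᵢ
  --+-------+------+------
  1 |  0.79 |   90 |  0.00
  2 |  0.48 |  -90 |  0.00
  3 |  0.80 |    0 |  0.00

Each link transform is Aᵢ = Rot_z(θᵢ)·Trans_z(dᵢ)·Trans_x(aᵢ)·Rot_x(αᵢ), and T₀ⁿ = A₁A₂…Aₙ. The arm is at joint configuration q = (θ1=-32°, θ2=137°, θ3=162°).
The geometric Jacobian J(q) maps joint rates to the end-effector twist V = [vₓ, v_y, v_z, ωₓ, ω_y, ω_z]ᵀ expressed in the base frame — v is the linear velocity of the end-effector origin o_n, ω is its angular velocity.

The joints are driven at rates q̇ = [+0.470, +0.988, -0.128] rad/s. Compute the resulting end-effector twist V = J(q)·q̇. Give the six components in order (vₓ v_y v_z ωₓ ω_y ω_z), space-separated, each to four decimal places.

o_n = [0.9751, -0.3178, -0.1915]
J₁: ẑ×o_n = [0.3178, 0.9751, -0.0000], ω = ẑ
J2: z=[-0.5299, -0.8480, 0.0000] o=[0.6700, -0.4186, 0.0000] → [0.1624, -0.1015, 0.2054, -0.5299, -0.8480, 0.0000]
J3: z=[-0.5784, 0.3614, -0.7314] o=[0.3723, -0.2326, 0.3274] → [-0.2499, -0.7410, -0.1686, -0.5784, 0.3614, -0.7314]
V = J·q̇ = [0.3418, 0.4529, 0.2245, -0.4495, -0.8841, 0.5636]

0.3418 0.4529 0.2245 -0.4495 -0.8841 0.5636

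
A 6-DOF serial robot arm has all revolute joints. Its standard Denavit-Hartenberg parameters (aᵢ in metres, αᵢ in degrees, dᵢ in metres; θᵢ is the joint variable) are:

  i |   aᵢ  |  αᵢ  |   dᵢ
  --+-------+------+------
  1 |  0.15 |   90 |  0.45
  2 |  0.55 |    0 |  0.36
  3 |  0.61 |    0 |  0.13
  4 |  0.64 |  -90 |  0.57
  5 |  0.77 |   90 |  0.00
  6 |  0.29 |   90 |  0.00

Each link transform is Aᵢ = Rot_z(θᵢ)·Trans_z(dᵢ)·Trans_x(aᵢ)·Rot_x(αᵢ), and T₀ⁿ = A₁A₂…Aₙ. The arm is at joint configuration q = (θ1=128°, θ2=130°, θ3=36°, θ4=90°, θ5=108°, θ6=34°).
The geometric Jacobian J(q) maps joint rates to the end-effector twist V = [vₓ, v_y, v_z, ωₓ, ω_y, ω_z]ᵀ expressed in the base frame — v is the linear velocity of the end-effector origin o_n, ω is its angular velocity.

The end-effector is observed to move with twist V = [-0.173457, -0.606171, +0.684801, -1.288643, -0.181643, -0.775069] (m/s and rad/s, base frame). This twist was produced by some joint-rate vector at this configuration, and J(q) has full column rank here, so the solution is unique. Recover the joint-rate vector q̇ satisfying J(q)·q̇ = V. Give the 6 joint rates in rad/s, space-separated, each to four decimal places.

o_n = [0.5197, -0.5043, 0.6616]
J₁: ẑ×o_n = [0.5043, 0.5197, -0.0000], ω = ẑ
J2: z=[0.7880, 0.6157, 0.0000] o=[-0.0923, 0.1182, 0.4500] → [0.1303, -0.1668, -0.8674, 0.7880, 0.6157, 0.0000]
J3: z=[0.7880, 0.6157, 0.0000] o=[0.4090, 0.0613, 0.8713] → [-0.1291, 0.1652, -0.5138, 0.7880, 0.6157, 0.0000]
J4: z=[0.7880, 0.6157, 0.0000] o=[0.8758, -0.3251, 1.0189] → [-0.2200, 0.2815, 0.0781, 0.7880, 0.6157, 0.0000]
J5: z=[-0.5974, 0.7646, -0.2419] o=[1.4203, -0.0962, 0.3979] → [0.1029, 0.3754, 0.9324, -0.5974, 0.7646, -0.2419]
J6: z=[-0.1019, -0.3716, -0.9228] o=[0.8078, -0.5017, 0.6288] → [-0.0146, 0.2692, -0.1068, -0.1019, -0.3716, -0.9228]
q̇ = J⁺·V = [-0.9070, -0.1040, -0.1540, -0.9620, 0.5990, -0.3000]

-0.9070 -0.1040 -0.1540 -0.9620 0.5990 -0.3000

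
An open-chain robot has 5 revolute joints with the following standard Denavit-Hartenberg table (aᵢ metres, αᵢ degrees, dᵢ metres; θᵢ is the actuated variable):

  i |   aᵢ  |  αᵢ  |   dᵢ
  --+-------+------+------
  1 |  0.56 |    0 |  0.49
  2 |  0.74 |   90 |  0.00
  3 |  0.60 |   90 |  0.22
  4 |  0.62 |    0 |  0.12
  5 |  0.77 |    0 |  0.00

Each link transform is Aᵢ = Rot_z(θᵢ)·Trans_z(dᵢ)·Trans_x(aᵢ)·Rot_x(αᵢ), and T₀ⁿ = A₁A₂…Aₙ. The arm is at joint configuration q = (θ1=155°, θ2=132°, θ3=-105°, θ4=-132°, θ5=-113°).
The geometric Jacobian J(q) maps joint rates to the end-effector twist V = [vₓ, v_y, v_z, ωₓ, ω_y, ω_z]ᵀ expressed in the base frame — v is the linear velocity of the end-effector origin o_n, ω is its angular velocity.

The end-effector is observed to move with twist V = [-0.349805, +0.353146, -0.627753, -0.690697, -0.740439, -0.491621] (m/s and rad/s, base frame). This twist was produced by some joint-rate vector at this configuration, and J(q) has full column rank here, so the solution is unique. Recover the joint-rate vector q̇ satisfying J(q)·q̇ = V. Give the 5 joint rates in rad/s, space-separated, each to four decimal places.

0.0440 -0.4000 0.8770 0.4600 -0.9840

o_n = [-0.7516, -0.5285, 0.6566]
J₁: ẑ×o_n = [0.5285, -0.7516, 0.0000], ω = ẑ
J2: z=[0.0000, 0.0000, 1.0000] o=[-0.5075, 0.2367, 0.4900] → [0.7652, -0.2441, 0.0000, 0.0000, 0.0000, 1.0000]
J3: z=[-0.9563, -0.2924, 0.0000] o=[-0.2912, -0.4710, 0.4900] → [-0.0487, 0.1593, -0.0796, -0.9563, -0.2924, 0.0000]
J4: z=[-0.2824, 0.9237, 0.2588] o=[-0.5470, -0.3868, -0.0896] → [0.7259, 0.1577, 0.2290, -0.2824, 0.9237, 0.2588]
J5: z=[-0.2824, 0.9237, 0.2588] o=[-0.1088, -0.2439, 0.3422] → [0.3640, -0.0776, 0.6741, -0.2824, 0.9237, 0.2588]
q̇ = J⁺·V = [0.0440, -0.4000, 0.8770, 0.4600, -0.9840]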